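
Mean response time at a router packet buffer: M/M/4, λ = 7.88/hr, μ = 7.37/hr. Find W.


a = 1.0692; ρ = 0.2673; P₀ = 0.342603
Lq = P₀·a^c·ρ/(c!(1−ρ)²) = 0.009289
Wq = Lq/λ = 0.009289/7.88 = 0.001179 hr
W = Wq + 1/μ = 0.001179 + 0.13569 = 0.13686 hr

Final: 0.13686 hr


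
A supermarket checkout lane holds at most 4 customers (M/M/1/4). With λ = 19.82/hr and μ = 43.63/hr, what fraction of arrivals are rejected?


ρ = λ/μ = 19.82/43.63 = 0.4543
P_K = (1−ρ)ρ^K/(1−ρ^(K+1)) = (0.5457·0.042587)/(1 − 0.019346)
= 0.023241/0.980654 = 0.023699

Final: 0.023699


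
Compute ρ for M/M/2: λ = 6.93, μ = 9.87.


ρ = λ/(cμ) = 6.93/(2·9.87) = 6.93/19.74 = 0.3511

Final: 0.3511


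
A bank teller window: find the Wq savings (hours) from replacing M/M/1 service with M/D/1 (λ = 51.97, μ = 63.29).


ρ = 51.97/63.29 = 0.8211
Wq(M/M/1) = ρ/(μ−λ) = 0.8211/11.32 = 0.07254 hr
Wq(M/D/1) = ρ/(2(μ−λ)) = 0.03627 hr
Savings = 0.07254 − 0.03627 = 0.03627 hr

Final: 0.03627 hr


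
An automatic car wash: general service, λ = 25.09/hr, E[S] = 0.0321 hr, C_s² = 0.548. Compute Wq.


ρ = λ·E[S] = 25.09·0.0321 = 0.8054
E[S²] = E[S]²(1+C_s²) = 0.0321²·(1+0.548) = 0.001595
Wq = λ·E[S²]/(2(1−ρ)) = 25.09·0.001595/(2·0.1946) = 0.10282 hr

Final: 0.10282 hr


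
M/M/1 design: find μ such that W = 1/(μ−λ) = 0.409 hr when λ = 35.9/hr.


W = 1/(μ−λ) ⇒ μ − λ = 1/W = 1/0.409 = 2.4450
μ = λ + 1/W = 35.9 + 2.4450 = 38.3450 per hr

Final: 38.3450 /hr


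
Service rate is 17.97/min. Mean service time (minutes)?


Mean service time = 1/μ = 1/17.97 minute = 0.05565 minute
In minutes: 0.05565 × 1 = 0.05565 min

Final: 0.05565 min


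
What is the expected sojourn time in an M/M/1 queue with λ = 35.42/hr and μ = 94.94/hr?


W = 1/(μ−λ) = 1/(94.94 − 35.42) = 1/59.52 = 0.01680 hr

Final: 0.01680 hr


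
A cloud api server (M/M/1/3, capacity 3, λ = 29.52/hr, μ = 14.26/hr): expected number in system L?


ρ = 29.52/14.26 = 2.0701
L = ρ[1 − (K+1)ρ^K + Kρ^(K+1)] / [(1−ρ)(1−ρ^(K+1))]
Numerator: 2.0701·(1 − 4·8.871366 + 3·18.364847) = 42.663392
Denominator: (-1.0701)·(-17.364847) = 18.582578
L = 42.663392/18.582578 = 2.2959

Final: 2.2959


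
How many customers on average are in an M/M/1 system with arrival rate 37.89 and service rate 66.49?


ρ = λ/μ = 37.89/66.49 = 0.5699
L = ρ/(1−ρ) = 0.5699/(1 − 0.5699) = 0.5699/0.4301 = 1.3248

Final: 1.3248


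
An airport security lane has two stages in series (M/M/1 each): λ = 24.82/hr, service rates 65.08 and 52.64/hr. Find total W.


Each node sees arrival rate λ = 24.82/hr (tandem ⇒ throughput preserved).
W₁ = 1/(μ₁−λ) = 1/(65.08−24.82) = 0.02484 hr
W₂ = 1/(μ₂−λ) = 1/(52.64−24.82) = 0.03595 hr
W_total = W₁ + W₂ = 0.02484 + 0.03595 = 0.06078 hr

Final: 0.06078 hr


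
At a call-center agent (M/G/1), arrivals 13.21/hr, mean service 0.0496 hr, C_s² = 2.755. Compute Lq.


ρ = λ·E[S] = 13.21·0.0496 = 0.6552
Lq = ρ²(1+C_s²)/(2(1−ρ)) = 0.4293·(1+2.755)/(2·0.3448)
= 0.4293·3.7550/0.6896 = 2.33777

Final: 2.33777


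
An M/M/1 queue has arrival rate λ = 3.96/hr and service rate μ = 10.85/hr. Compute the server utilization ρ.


ρ = λ/μ = 3.96/10.85 = 0.3650

Final: 0.3650


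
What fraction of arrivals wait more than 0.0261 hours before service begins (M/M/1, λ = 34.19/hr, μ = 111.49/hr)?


ρ = 34.19/111.49 = 0.3067
P(Wq > t) = ρ·e^{−(μ−λ)t} = 0.3067·e^{−2.0175}
= 0.3067·0.132984 = 0.040781

Final: 0.040781


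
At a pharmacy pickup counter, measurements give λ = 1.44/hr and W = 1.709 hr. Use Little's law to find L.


L = λW = 1.44·1.709 = 2.4610

Final: 2.4610


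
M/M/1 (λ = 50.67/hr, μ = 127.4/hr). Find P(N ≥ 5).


ρ = 50.67/127.4 = 0.3977
P(N ≥ n) = ρ^n = 0.3977^5 = 0.009952

Final: 0.009952


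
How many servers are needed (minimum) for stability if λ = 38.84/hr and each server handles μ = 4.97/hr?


Stability requires cμ > λ ⇔ c > λ/μ.
λ/μ = 38.84/4.97 = 7.8149
Minimum integer c = ⌊7.8149⌋ + 1 = 8
Check: 8·4.97 = 39.76 > 38.84, while 7·4.97 = 34.79 ≤ 38.84

Final: 8 servers


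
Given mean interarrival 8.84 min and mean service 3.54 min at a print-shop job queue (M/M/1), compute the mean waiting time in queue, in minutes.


λ = 60/8.84 = 6.7873 /hr
μ = 60/3.54 = 16.9492 /hr
ρ = λ/μ = 6.7873/16.9492 = 0.4005
Wq = ρ/(μ−λ) = 0.4005/(16.9492−6.7873) = 0.03941 hr
In minutes: 0.03941·60 = 2.364 min

Final: 2.364 min


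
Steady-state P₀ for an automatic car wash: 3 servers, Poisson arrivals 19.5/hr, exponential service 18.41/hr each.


a = λ/μ = 19.5/18.41 = 1.0592; ρ = a/c = 0.3531
Σ_{k=0}^{2} a^k/k! (terms k=0..2) = 1.00000 + 1.05921 + 0.56096 = 2.62017
Tail: a^3/(3!(1−ρ)) = 1.18834/(6·0.6469) = 0.30615
P₀ = 1/(2.62017 + 0.30615) = 1/2.92632 = 0.341727

Final: 0.341727


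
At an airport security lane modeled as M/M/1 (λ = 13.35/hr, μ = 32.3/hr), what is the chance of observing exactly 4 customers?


ρ = 13.35/32.3 = 0.4133
P_n = (1−ρ)·ρ^n = (1 − 0.4133)·0.4133^4 = 0.5867·0.029182 = 0.017121

Final: 0.017121


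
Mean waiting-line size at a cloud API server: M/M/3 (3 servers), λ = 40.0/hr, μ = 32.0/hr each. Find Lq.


a = λ/μ = 1.2500; ρ = a/3 = 0.4167
P₀ = 0.278607
Lq = P₀·a^c·ρ / (c!·(1−ρ)²) = 0.278607·1.95312·0.4167/(6·0.34028)
= 0.11105

Final: 0.11105


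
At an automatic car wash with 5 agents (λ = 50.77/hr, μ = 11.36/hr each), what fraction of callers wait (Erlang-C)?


a = λ/μ = 4.4692; ρ = a/5 = 0.8938
P₀ = 0.005350 (from M/M/c formula)
C(c,a) = [a^c/(c!(1−ρ))]·P₀ = [1782.97051/(120·0.1062)]·0.005350
= 139.95678·0.005350 = 0.748779

Final: 0.748779


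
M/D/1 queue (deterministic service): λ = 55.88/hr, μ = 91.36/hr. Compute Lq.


ρ = 55.88/91.36 = 0.6116
M/D/1: Lq = ρ²/(2(1−ρ)) = 0.3741/(2·0.3884) = 0.48166

Final: 0.48166


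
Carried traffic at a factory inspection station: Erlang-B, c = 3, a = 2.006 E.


B(3,2.006) = 0.211423 (Erlang-B)
Carried load = a(1 − B) = 2.006·(1 − 0.211423) = 2.006·0.788577 = 1.5819 E

Final: 1.5819 Erlangs


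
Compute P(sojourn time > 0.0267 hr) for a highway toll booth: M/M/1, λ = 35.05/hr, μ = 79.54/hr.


W ~ Exponential(μ−λ) for M/M/1.
μ − λ = 79.54 − 35.05 = 44.4900
P(W > t) = e^{−(μ−λ)t} = e^{−1.1879} = 0.304866

Final: 0.304866


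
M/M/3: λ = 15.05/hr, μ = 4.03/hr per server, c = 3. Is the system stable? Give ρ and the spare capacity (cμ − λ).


Total capacity cμ = 3·4.03 = 12.09/hr
ρ = λ/(cμ) = 15.05/12.09 = 1.2448
Stable ⇔ ρ < 1: NO
Spare capacity = cμ − λ = 12.09 − 15.05 = -2.96/hr

Final: ρ = 1.2448; unstable; margin = -2.96/hr


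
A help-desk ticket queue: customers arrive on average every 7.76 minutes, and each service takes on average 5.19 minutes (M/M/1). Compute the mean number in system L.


λ = 60/7.76 = 7.7320 /hr
μ = 60/5.19 = 11.5607 /hr
ρ = λ/μ = 7.7320/11.5607 = 0.6688
L = ρ/(1−ρ) = 0.6688/0.3312 = 2.0195

Final: 2.0195


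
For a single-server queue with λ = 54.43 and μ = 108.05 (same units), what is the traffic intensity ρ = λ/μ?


ρ = λ/μ = 54.43/108.05 = 0.5037

Final: 0.5037


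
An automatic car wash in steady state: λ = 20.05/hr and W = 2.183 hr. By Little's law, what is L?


L = λW = 20.05·2.183 = 43.7691

Final: 43.7691


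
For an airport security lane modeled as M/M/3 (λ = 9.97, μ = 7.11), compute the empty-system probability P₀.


a = λ/μ = 9.97/7.11 = 1.4023; ρ = a/c = 0.4674
Σ_{k=0}^{2} a^k/k! (terms k=0..2) = 1.00000 + 1.40225 + 0.98315 = 3.38540
Tail: a^3/(3!(1−ρ)) = 2.75725/(6·0.5326) = 0.86286
P₀ = 1/(3.38540 + 0.86286) = 1/4.24826 = 0.235391

Final: 0.235391


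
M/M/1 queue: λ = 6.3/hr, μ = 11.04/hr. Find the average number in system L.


ρ = λ/μ = 6.3/11.04 = 0.5707
L = ρ/(1−ρ) = 0.5707/(1 − 0.5707) = 0.5707/0.4293 = 1.3291

Final: 1.3291


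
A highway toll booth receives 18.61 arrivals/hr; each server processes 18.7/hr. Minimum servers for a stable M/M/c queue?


Stability requires cμ > λ ⇔ c > λ/μ.
λ/μ = 18.61/18.7 = 0.9952
Minimum integer c = ⌊0.9952⌋ + 1 = 1
Check: 1·18.7 = 18.70 > 18.61, while 0·18.7 = 0.00 ≤ 18.61

Final: 1 servers


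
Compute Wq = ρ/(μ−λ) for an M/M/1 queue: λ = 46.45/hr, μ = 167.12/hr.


ρ = 46.45/167.12 = 0.2779
Wq = ρ/(μ−λ) = 0.2779/(167.12 − 46.45) = 0.2779/120.67 = 0.002303 hr

Final: 0.002303 hr


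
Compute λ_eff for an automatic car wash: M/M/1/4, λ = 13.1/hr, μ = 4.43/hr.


ρ = 2.9571; P_K = (1−ρ)ρ^4/(1−ρ^5) = 0.664772
λ_eff = λ(1 − P_K) = 13.1·(1 − 0.664772) = 13.1·0.335228 = 4.3915 /hr

Final: 4.3915 /hr


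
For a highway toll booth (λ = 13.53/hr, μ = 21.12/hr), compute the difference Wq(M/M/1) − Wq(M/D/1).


ρ = 13.53/21.12 = 0.6406
Wq(M/M/1) = ρ/(μ−λ) = 0.6406/7.59 = 0.08440 hr
Wq(M/D/1) = ρ/(2(μ−λ)) = 0.04220 hr
Savings = 0.08440 − 0.04220 = 0.04220 hr

Final: 0.04220 hr


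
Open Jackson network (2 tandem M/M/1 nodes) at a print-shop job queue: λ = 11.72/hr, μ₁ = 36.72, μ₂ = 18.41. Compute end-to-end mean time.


Each node sees arrival rate λ = 11.72/hr (tandem ⇒ throughput preserved).
W₁ = 1/(μ₁−λ) = 1/(36.72−11.72) = 0.04000 hr
W₂ = 1/(μ₂−λ) = 1/(18.41−11.72) = 0.14948 hr
W_total = W₁ + W₂ = 0.04000 + 0.14948 = 0.18948 hr

Final: 0.18948 hr


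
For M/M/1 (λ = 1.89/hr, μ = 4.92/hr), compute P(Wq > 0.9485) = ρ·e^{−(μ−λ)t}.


ρ = 1.89/4.92 = 0.3841
P(Wq > t) = ρ·e^{−(μ−λ)t} = 0.3841·e^{−2.8740}
= 0.3841·0.056475 = 0.021695

Final: 0.021695


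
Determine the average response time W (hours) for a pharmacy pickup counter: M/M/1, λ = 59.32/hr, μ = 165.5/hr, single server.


W = 1/(μ−λ) = 1/(165.5 − 59.32) = 1/106.18 = 0.009418 hr

Final: 0.009418 hr


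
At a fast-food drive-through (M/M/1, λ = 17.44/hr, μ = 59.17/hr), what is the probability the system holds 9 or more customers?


ρ = 17.44/59.17 = 0.2947
P(N ≥ n) = ρ^n = 0.2947^9 = 0.00001679

Final: 0.00001679


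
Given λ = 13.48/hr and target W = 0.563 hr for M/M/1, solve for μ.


W = 1/(μ−λ) ⇒ μ − λ = 1/W = 1/0.563 = 1.7762
μ = λ + 1/W = 13.48 + 1.7762 = 15.2562 per hr

Final: 15.2562 /hr


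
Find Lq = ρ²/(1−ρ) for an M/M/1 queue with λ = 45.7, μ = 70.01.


ρ = 45.7/70.01 = 0.6528
Lq = ρ²/(1−ρ) = 0.4261/0.3472 = 1.2271

Final: 1.2271


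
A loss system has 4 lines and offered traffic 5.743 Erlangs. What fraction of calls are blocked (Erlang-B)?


B(c,a) = (a^c/c!) / Σ_{k=0}^{c} a^k/k!
a^4/4! = 45.325648
Σ terms (k=0..4): 1.00000 + 5.74300 + 16.49102 + 31.56932 + 45.32565 = 100.128991
B = 45.325648/100.128991 = 0.452673

Final: 0.452673


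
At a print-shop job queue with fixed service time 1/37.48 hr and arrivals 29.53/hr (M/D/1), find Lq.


ρ = 29.53/37.48 = 0.7879
M/D/1: Lq = ρ²/(2(1−ρ)) = 0.6208/(2·0.2121) = 1.46329

Final: 1.46329


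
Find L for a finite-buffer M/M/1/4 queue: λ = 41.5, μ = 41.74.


ρ = 41.5/41.74 = 0.9943
L = ρ[1 − (K+1)ρ^K + Kρ^(K+1)] / [(1−ρ)(1−ρ^(K+1))]
Numerator: 0.9943·(1 − 5·0.977198 + 4·0.971579) = 0.0003249
Denominator: (0.005750)·(0.028421) = 0.0001634
L = 0.0003249/0.0001634 = 1.9885

Final: 1.9885


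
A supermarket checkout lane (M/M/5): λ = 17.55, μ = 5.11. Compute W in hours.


a = 3.4344; ρ = 0.6869; P₀ = 0.028091
Lq = P₀·a^c·ρ/(c!(1−ρ)²) = 0.78371
Wq = Lq/λ = 0.78371/17.55 = 0.04466 hr
W = Wq + 1/μ = 0.04466 + 0.19569 = 0.24035 hr

Final: 0.24035 hr


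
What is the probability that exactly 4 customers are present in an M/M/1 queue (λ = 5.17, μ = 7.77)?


ρ = 5.17/7.77 = 0.6654
P_n = (1−ρ)·ρ^n = (1 − 0.6654)·0.6654^4 = 0.3346·0.196010 = 0.065589

Final: 0.065589


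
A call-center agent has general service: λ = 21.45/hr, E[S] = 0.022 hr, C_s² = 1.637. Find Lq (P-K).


ρ = λ·E[S] = 21.45·0.022 = 0.4719
Lq = ρ²(1+C_s²)/(2(1−ρ)) = 0.2227·(1+1.637)/(2·0.5281)
= 0.2227·2.6370/1.0562 = 0.55599

Final: 0.55599


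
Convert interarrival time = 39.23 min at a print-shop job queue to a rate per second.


λ = 1/(interarrival time) in consistent units.
1 second = 0.0166667 min, so λ = 0.0166667/39.23 = 0.0004248 per second

Final: 0.0004248 /sec


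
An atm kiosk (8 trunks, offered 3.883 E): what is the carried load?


B(8,3.883) = 0.026877 (Erlang-B)
Carried load = a(1 − B) = 3.883·(1 − 0.026877) = 3.883·0.973123 = 3.7786 E

Final: 3.7786 Erlangs


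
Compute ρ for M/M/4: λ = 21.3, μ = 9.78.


ρ = λ/(cμ) = 21.3/(4·9.78) = 21.3/39.12 = 0.5445

Final: 0.5445


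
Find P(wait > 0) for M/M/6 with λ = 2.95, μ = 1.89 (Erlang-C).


a = λ/μ = 1.5608; ρ = a/6 = 0.2601
P₀ = 0.209891 (from M/M/c formula)
C(c,a) = [a^c/(c!(1−ρ))]·P₀ = [14.45977/(720·0.7399)]·0.209891
= 0.02714·0.209891 = 0.005697

Final: 0.005697


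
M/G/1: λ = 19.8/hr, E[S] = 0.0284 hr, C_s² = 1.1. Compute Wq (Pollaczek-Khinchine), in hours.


ρ = λ·E[S] = 19.8·0.0284 = 0.5623
E[S²] = E[S]²(1+C_s²) = 0.0284²·(1+1.1) = 0.001694
Wq = λ·E[S²]/(2(1−ρ)) = 19.8·0.001694/(2·0.4377) = 0.03831 hr

Final: 0.03831 hr


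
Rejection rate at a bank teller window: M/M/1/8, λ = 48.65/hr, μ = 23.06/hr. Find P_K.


ρ = λ/μ = 48.65/23.06 = 2.1097
P_K = (1−ρ)ρ^K/(1−ρ^(K+1)) = (-1.1097·392.453614)/(1 − 827.964802)
= -435.511188/-826.964802 = 0.526638

Final: 0.526638


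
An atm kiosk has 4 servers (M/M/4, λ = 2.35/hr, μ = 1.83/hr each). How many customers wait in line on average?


a = λ/μ = 1.2842; ρ = a/4 = 0.3210
P₀ = 0.275596
Lq = P₀·a^c·ρ / (c!·(1−ρ)²) = 0.275596·2.71936·0.3210/(24·0.46099)
= 0.02175

Final: 0.02175


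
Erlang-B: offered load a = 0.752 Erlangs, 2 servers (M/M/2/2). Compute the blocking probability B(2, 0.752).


B(c,a) = (a^c/c!) / Σ_{k=0}^{c} a^k/k!
a^2/2! = 0.282752
Σ terms (k=0..2): 1.00000 + 0.75200 + 0.28275 = 2.034752
B = 0.282752/2.034752 = 0.138961

Final: 0.138961


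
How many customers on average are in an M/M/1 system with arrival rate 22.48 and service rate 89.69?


ρ = λ/μ = 22.48/89.69 = 0.2506
L = ρ/(1−ρ) = 0.2506/(1 − 0.2506) = 0.2506/0.7494 = 0.3345

Final: 0.3345


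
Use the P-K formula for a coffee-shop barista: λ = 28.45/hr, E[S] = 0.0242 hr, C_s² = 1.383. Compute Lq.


ρ = λ·E[S] = 28.45·0.0242 = 0.6885
Lq = ρ²(1+C_s²)/(2(1−ρ)) = 0.4740·(1+1.383)/(2·0.3115)
= 0.4740·2.3830/0.6230 = 1.81308

Final: 1.81308


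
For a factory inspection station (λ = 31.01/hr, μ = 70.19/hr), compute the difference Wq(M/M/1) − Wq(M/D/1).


ρ = 31.01/70.19 = 0.4418
Wq(M/M/1) = ρ/(μ−λ) = 0.4418/39.18 = 0.01128 hr
Wq(M/D/1) = ρ/(2(μ−λ)) = 0.005638 hr
Savings = 0.01128 − 0.005638 = 0.005638 hr

Final: 0.005638 hr


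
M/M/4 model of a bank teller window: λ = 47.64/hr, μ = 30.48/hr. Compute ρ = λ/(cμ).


ρ = λ/(cμ) = 47.64/(4·30.48) = 47.64/121.92 = 0.3907

Final: 0.3907


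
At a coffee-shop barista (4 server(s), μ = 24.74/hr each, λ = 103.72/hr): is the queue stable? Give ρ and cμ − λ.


Total capacity cμ = 4·24.74 = 98.96/hr
ρ = λ/(cμ) = 103.72/98.96 = 1.0481
Stable ⇔ ρ < 1: NO
Spare capacity = cμ − λ = 98.96 − 103.72 = -4.76/hr

Final: ρ = 1.0481; unstable; margin = -4.76/hr


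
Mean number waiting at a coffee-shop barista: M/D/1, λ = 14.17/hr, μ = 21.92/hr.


ρ = 14.17/21.92 = 0.6464
M/D/1: Lq = ρ²/(2(1−ρ)) = 0.4179/(2·0.3536) = 0.59097

Final: 0.59097


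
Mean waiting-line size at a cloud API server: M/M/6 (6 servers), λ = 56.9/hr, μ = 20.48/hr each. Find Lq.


a = λ/μ = 2.7783; ρ = a/6 = 0.4631
P₀ = 0.061485
Lq = P₀·a^c·ρ / (c!·(1−ρ)²) = 0.061485·459.93227·0.4631/(720·0.28831)
= 0.06308

Final: 0.06308


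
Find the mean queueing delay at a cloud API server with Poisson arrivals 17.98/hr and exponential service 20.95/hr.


ρ = 17.98/20.95 = 0.8582
Wq = ρ/(μ−λ) = 0.8582/(20.95 − 17.98) = 0.8582/2.97 = 0.2890 hr

Final: 0.2890 hr


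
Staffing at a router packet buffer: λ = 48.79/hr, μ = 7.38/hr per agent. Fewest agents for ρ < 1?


Stability requires cμ > λ ⇔ c > λ/μ.
λ/μ = 48.79/7.38 = 6.6111
Minimum integer c = ⌊6.6111⌋ + 1 = 7
Check: 7·7.38 = 51.66 > 48.79, while 6·7.38 = 44.28 ≤ 48.79

Final: 7 servers


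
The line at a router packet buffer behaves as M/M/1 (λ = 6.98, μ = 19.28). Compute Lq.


ρ = 6.98/19.28 = 0.3620
Lq = ρ²/(1−ρ) = 0.1311/0.6380 = 0.2054

Final: 0.2054


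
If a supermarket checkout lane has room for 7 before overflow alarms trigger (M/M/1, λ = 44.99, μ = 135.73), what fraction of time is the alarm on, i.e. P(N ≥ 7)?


ρ = 44.99/135.73 = 0.3315
P(N ≥ n) = ρ^n = 0.3315^7 = 0.0004396

Final: 0.0004396


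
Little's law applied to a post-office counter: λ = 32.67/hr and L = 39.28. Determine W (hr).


W = L/λ = 39.28/32.67 = 1.2023 hr

Final: 1.2023 hr


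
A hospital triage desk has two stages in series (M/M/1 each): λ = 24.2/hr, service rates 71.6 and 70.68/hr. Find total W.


Each node sees arrival rate λ = 24.2/hr (tandem ⇒ throughput preserved).
W₁ = 1/(μ₁−λ) = 1/(71.6−24.2) = 0.02110 hr
W₂ = 1/(μ₂−λ) = 1/(70.68−24.2) = 0.02151 hr
W_total = W₁ + W₂ = 0.02110 + 0.02151 = 0.04261 hr

Final: 0.04261 hr


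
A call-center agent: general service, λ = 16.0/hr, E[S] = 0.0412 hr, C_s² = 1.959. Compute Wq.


ρ = λ·E[S] = 16.0·0.0412 = 0.6592
E[S²] = E[S]²(1+C_s²) = 0.0412²·(1+1.959) = 0.005023
Wq = λ·E[S²]/(2(1−ρ)) = 16.0·0.005023/(2·0.3408) = 0.11790 hr

Final: 0.11790 hr


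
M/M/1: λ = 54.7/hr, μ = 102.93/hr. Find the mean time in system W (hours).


W = 1/(μ−λ) = 1/(102.93 − 54.7) = 1/48.23 = 0.02073 hr

Final: 0.02073 hr


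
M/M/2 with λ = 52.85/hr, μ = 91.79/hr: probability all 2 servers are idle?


a = λ/μ = 52.85/91.79 = 0.5758; ρ = a/c = 0.2879
Σ_{k=0}^{1} a^k/k! (terms k=0..1) = 1.00000 + 0.57577 = 1.57577
Tail: a^2/(2!(1−ρ)) = 0.33151/(2·0.7121) = 0.23277
P₀ = 1/(1.57577 + 0.23277) = 1/1.80854 = 0.552933

Final: 0.552933


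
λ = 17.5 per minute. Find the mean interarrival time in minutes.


Mean interarrival time = 1/λ = 1/17.5 minute = 0.05714 minute
In minutes: 0.05714 × 1 = 0.05714 min

Final: 0.05714 min


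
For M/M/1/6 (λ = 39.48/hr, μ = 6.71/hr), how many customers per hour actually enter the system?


ρ = 5.8838; P_K = (1−ρ)ρ^6/(1−ρ^7) = 0.830044
λ_eff = λ(1 − P_K) = 39.48·(1 − 0.830044) = 39.48·0.169956 = 6.7099 /hr

Final: 6.7099 /hr


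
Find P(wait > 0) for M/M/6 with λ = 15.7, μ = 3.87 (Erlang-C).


a = λ/μ = 4.0568; ρ = a/6 = 0.6761
P₀ = 0.015631 (from M/M/c formula)
C(c,a) = [a^c/(c!(1−ρ))]·P₀ = [4457.91850/(720·0.3239)]·0.015631
= 19.11807·0.015631 = 0.298836

Final: 0.298836


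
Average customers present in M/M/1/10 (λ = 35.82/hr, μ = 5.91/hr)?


ρ = 35.82/5.91 = 6.0609
L = ρ[1 − (K+1)ρ^K + Kρ^(K+1)] / [(1−ρ)(1−ρ^(K+1))]
Numerator: 6.0609·(1 − 11·66893051.260352 + 10·405433011.192187) = 20113181825.255024
Denominator: (-5.0609)·(-405433010.192187) = 2051861477.977716
L = 20113181825.255024/2051861477.977716 = 9.8024

Final: 9.8024


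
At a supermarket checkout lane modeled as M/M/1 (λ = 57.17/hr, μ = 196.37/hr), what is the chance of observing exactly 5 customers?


ρ = 57.17/196.37 = 0.2911
P_n = (1−ρ)·ρ^n = (1 − 0.2911)·0.2911^5 = 0.7089·0.002092 = 0.001483

Final: 0.001483


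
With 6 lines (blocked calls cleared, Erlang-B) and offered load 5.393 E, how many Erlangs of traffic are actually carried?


B(6,5.393) = 0.221153 (Erlang-B)
Carried load = a(1 − B) = 5.393·(1 − 0.221153) = 5.393·0.778847 = 4.2003 E

Final: 4.2003 Erlangs


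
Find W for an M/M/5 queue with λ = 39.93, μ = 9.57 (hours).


a = 4.1724; ρ = 0.8345; P₀ = 0.009777
Lq = P₀·a^c·ρ/(c!(1−ρ)²) = 3.13837
Wq = Lq/λ = 3.13837/39.93 = 0.07860 hr
W = Wq + 1/μ = 0.07860 + 0.10449 = 0.18309 hr

Final: 0.18309 hr


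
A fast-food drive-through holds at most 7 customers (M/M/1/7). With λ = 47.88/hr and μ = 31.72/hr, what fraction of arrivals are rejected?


ρ = λ/μ = 47.88/31.72 = 1.5095
P_K = (1−ρ)ρ^K/(1−ρ^(K+1)) = (-0.5095·17.854461)/(1 − 26.950554)
= -9.096094/-25.950554 = 0.350516

Final: 0.350516


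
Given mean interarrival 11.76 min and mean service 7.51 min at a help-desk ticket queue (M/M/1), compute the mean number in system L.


λ = 60/11.76 = 5.1020 /hr
μ = 60/7.51 = 7.9893 /hr
ρ = λ/μ = 5.1020/7.9893 = 0.6386
L = ρ/(1−ρ) = 0.6386/0.3614 = 1.7671

Final: 1.7671


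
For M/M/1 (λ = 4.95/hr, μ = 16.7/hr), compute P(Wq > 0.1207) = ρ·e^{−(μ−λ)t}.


ρ = 4.95/16.7 = 0.2964
P(Wq > t) = ρ·e^{−(μ−λ)t} = 0.2964·e^{−1.4182}
= 0.2964·0.242143 = 0.071773

Final: 0.071773


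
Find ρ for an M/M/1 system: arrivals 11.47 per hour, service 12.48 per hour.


ρ = λ/μ = 11.47/12.48 = 0.9191

Final: 0.9191


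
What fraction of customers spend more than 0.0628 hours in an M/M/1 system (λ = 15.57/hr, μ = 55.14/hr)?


W ~ Exponential(μ−λ) for M/M/1.
μ − λ = 55.14 − 15.57 = 39.5700
P(W > t) = e^{−(μ−λ)t} = e^{−2.4850} = 0.083326

Final: 0.083326


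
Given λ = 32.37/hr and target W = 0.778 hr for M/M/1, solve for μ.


W = 1/(μ−λ) ⇒ μ − λ = 1/W = 1/0.778 = 1.2853
μ = λ + 1/W = 32.37 + 1.2853 = 33.6553 per hr

Final: 33.6553 /hr


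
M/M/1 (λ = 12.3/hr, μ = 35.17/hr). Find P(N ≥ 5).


ρ = 12.3/35.17 = 0.3497
P(N ≥ n) = ρ^n = 0.3497^5 = 0.005232

Final: 0.005232


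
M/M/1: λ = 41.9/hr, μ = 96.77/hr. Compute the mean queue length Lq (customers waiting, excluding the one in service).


ρ = 41.9/96.77 = 0.4330
Lq = ρ²/(1−ρ) = 0.1875/0.5670 = 0.3306

Final: 0.3306


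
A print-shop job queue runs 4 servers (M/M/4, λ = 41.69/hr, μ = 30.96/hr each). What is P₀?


a = λ/μ = 41.69/30.96 = 1.3466; ρ = a/c = 0.3366
Σ_{k=0}^{3} a^k/k! (terms k=0..3) = 1.00000 + 1.34658 + 0.90663 + 0.40695 = 3.66016
Tail: a^4/(4!(1−ρ)) = 3.28794/(24·0.6634) = 0.20652
P₀ = 1/(3.66016 + 0.20652) = 1/3.86668 = 0.258620

Final: 0.258620


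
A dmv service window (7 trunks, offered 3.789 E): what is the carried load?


B(7,3.789) = 0.052387 (Erlang-B)
Carried load = a(1 − B) = 3.789·(1 − 0.052387) = 3.789·0.947613 = 3.5905 E

Final: 3.5905 Erlangs


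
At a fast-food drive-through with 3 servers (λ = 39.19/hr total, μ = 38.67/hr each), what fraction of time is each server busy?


ρ = λ/(cμ) = 39.19/(3·38.67) = 39.19/116.01 = 0.3378

Final: 0.3378


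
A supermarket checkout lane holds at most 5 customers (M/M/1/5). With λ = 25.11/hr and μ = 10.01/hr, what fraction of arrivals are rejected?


ρ = λ/μ = 25.11/10.01 = 2.5085
P_K = (1−ρ)ρ^K/(1−ρ^(K+1)) = (-1.5085·99.326053)/(1 − 249.158560)
= -149.832507/-248.158560 = 0.603777

Final: 0.603777


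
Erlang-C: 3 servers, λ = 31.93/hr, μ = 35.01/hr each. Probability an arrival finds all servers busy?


a = λ/μ = 0.9120; ρ = a/3 = 0.3040
P₀ = 0.398473 (from M/M/c formula)
C(c,a) = [a^c/(c!(1−ρ))]·P₀ = [0.75861/(6·0.6960)]·0.398473
= 0.18166·0.398473 = 0.072388

Final: 0.072388


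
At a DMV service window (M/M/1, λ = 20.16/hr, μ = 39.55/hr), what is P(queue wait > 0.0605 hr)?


ρ = 20.16/39.55 = 0.5097
P(Wq > t) = ρ·e^{−(μ−λ)t} = 0.5097·e^{−1.1731}
= 0.5097·0.309408 = 0.157716

Final: 0.157716


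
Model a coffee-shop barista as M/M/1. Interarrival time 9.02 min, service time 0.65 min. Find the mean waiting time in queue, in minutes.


λ = 60/9.02 = 6.6519 /hr
μ = 60/0.65 = 92.3077 /hr
ρ = λ/μ = 6.6519/92.3077 = 0.07206
Wq = ρ/(μ−λ) = 0.07206/(92.3077−6.6519) = 0.0008413 hr
In minutes: 0.0008413·60 = 0.05048 min

Final: 0.05048 min


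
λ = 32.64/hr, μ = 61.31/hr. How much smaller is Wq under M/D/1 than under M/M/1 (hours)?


ρ = 32.64/61.31 = 0.5324
Wq(M/M/1) = ρ/(μ−λ) = 0.5324/28.67 = 0.01857 hr
Wq(M/D/1) = ρ/(2(μ−λ)) = 0.009285 hr
Savings = 0.01857 − 0.009285 = 0.009285 hr

Final: 0.009285 hr


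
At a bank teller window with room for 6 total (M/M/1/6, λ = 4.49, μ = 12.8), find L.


ρ = 4.49/12.8 = 0.3508
L = ρ[1 − (K+1)ρ^K + Kρ^(K+1)] / [(1−ρ)(1−ρ^(K+1))]
Numerator: 0.3508·(1 − 7·0.001863 + 6·0.0006535) = 0.347582
Denominator: (0.6492)·(0.999346) = 0.648794
L = 0.347582/0.648794 = 0.5357

Final: 0.5357


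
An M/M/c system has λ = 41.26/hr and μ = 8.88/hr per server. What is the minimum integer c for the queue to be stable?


Stability requires cμ > λ ⇔ c > λ/μ.
λ/μ = 41.26/8.88 = 4.6464
Minimum integer c = ⌊4.6464⌋ + 1 = 5
Check: 5·8.88 = 44.40 > 41.26, while 4·8.88 = 35.52 ≤ 41.26

Final: 5 servers


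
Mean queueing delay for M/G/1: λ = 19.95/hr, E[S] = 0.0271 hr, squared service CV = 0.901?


ρ = λ·E[S] = 19.95·0.0271 = 0.5406
E[S²] = E[S]²(1+C_s²) = 0.0271²·(1+0.901) = 0.001396
Wq = λ·E[S²]/(2(1−ρ)) = 19.95·0.001396/(2·0.4594) = 0.03032 hr

Final: 0.03032 hr


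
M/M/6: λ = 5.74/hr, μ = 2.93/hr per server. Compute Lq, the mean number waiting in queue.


a = λ/μ = 1.9590; ρ = a/6 = 0.3265
P₀ = 0.140809
Lq = P₀·a^c·ρ / (c!·(1−ρ)²) = 0.140809·56.52826·0.3265/(720·0.45359)
= 0.007958

Final: 0.007958


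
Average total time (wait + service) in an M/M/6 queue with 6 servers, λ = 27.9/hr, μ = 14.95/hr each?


a = 1.8662; ρ = 0.3110; P₀ = 0.154557
Lq = P₀·a^c·ρ/(c!(1−ρ)²) = 0.005942
Wq = Lq/λ = 0.005942/27.9 = 0.0002130 hr
W = Wq + 1/μ = 0.0002130 + 0.06689 = 0.06710 hr

Final: 0.06710 hr


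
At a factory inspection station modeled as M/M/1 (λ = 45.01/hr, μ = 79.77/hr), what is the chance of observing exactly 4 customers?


ρ = 45.01/79.77 = 0.5642
P_n = (1−ρ)·ρ^n = (1 − 0.5642)·0.5642^4 = 0.4358·0.101363 = 0.044169

Final: 0.044169


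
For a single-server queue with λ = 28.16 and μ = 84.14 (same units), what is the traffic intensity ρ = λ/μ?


ρ = λ/μ = 28.16/84.14 = 0.3347

Final: 0.3347


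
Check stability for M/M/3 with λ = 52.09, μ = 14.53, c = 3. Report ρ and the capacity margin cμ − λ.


Total capacity cμ = 3·14.53 = 43.59/hr
ρ = λ/(cμ) = 52.09/43.59 = 1.1950
Stable ⇔ ρ < 1: NO
Spare capacity = cμ − λ = 43.59 − 52.09 = -8.50/hr

Final: ρ = 1.1950; unstable; margin = -8.50/hr


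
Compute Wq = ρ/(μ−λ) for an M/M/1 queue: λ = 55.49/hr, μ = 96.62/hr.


ρ = 55.49/96.62 = 0.5743
Wq = ρ/(μ−λ) = 0.5743/(96.62 − 55.49) = 0.5743/41.13 = 0.01396 hr

Final: 0.01396 hr


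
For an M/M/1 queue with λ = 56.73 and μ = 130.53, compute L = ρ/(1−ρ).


ρ = λ/μ = 56.73/130.53 = 0.4346
L = ρ/(1−ρ) = 0.4346/(1 − 0.4346) = 0.4346/0.5654 = 0.7687

Final: 0.7687


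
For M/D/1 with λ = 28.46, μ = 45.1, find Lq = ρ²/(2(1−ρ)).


ρ = 28.46/45.1 = 0.6310
M/D/1: Lq = ρ²/(2(1−ρ)) = 0.3982/(2·0.3690) = 0.53965

Final: 0.53965


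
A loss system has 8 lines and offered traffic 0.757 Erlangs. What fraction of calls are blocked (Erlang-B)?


B(c,a) = (a^c/c!) / Σ_{k=0}^{c} a^k/k!
a^8/8! = 0.000002675
Σ terms (k=0..8): 1.00000 + 0.75700 + 0.28652 + 0.07230 + 0.01368 + 0.002072 + 0.0002614 + 0.00002826 + 0.000002675 = 2.131871
B = 0.000002675/2.131871 = 0.000001255

Final: 0.000001255


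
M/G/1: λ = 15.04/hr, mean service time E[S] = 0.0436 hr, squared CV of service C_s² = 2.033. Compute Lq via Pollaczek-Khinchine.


ρ = λ·E[S] = 15.04·0.0436 = 0.6557
Lq = ρ²(1+C_s²)/(2(1−ρ)) = 0.4300·(1+2.033)/(2·0.3443)
= 0.4300·3.0330/0.6885 = 1.89422

Final: 1.89422


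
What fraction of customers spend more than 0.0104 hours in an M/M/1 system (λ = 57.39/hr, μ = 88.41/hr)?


W ~ Exponential(μ−λ) for M/M/1.
μ − λ = 88.41 − 57.39 = 31.0200
P(W > t) = e^{−(μ−λ)t} = e^{−0.3226} = 0.724258

Final: 0.724258


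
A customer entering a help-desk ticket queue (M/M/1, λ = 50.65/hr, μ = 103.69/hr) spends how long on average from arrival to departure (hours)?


W = 1/(μ−λ) = 1/(103.69 − 50.65) = 1/53.04 = 0.01885 hr

Final: 0.01885 hr


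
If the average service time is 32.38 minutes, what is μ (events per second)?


μ = 1/(service time) in consistent units.
1 second = 0.0166667 min, so μ = 0.0166667/32.38 = 0.0005147 per second

Final: 0.0005147 /sec


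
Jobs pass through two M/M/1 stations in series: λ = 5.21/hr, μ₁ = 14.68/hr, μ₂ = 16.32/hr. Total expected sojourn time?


Each node sees arrival rate λ = 5.21/hr (tandem ⇒ throughput preserved).
W₁ = 1/(μ₁−λ) = 1/(14.68−5.21) = 0.10560 hr
W₂ = 1/(μ₂−λ) = 1/(16.32−5.21) = 0.09001 hr
W_total = W₁ + W₂ = 0.10560 + 0.09001 = 0.19561 hr

Final: 0.19561 hr


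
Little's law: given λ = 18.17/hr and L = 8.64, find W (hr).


W = L/λ = 8.64/18.17 = 0.4755 hr

Final: 0.4755 hr


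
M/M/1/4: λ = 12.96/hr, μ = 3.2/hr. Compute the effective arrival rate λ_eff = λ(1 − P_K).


ρ = 4.0500; P_K = (1−ρ)ρ^4/(1−ρ^5) = 0.753778
λ_eff = λ(1 − P_K) = 12.96·(1 − 0.753778) = 12.96·0.246222 = 3.1910 /hr

Final: 3.1910 /hr


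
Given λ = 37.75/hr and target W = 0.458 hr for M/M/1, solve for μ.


W = 1/(μ−λ) ⇒ μ − λ = 1/W = 1/0.458 = 2.1834
μ = λ + 1/W = 37.75 + 2.1834 = 39.9334 per hr

Final: 39.9334 /hr


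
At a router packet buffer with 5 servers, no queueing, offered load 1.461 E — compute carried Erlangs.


B(5,1.461) = 0.012920 (Erlang-B)
Carried load = a(1 − B) = 1.461·(1 − 0.012920) = 1.461·0.987080 = 1.4421 E

Final: 1.4421 Erlangs


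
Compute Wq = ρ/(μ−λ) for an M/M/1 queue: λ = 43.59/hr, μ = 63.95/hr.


ρ = 43.59/63.95 = 0.6816
Wq = ρ/(μ−λ) = 0.6816/(63.95 − 43.59) = 0.6816/20.36 = 0.03348 hr

Final: 0.03348 hr


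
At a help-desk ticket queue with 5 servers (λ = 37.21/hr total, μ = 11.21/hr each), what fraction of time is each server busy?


ρ = λ/(cμ) = 37.21/(5·11.21) = 37.21/56.05 = 0.6639

Final: 0.6639


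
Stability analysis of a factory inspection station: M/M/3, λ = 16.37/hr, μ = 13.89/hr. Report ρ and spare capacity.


Total capacity cμ = 3·13.89 = 41.67/hr
ρ = λ/(cμ) = 16.37/41.67 = 0.3928
Stable ⇔ ρ < 1: YES
Spare capacity = cμ − λ = 41.67 − 16.37 = 25.30/hr

Final: ρ = 0.3928; stable; margin = 25.30/hr


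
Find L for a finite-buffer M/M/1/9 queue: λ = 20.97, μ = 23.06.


ρ = 20.97/23.06 = 0.9094
L = ρ[1 − (K+1)ρ^K + Kρ^(K+1)] / [(1−ρ)(1−ρ^(K+1))]
Numerator: 0.9094·(1 − 10·0.425258 + 9·0.386715) = 0.207209
Denominator: (0.09063)·(0.613285) = 0.055584
L = 0.207209/0.055584 = 3.7279

Final: 3.7279


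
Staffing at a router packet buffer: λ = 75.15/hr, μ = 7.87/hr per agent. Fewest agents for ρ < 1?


Stability requires cμ > λ ⇔ c > λ/μ.
λ/μ = 75.15/7.87 = 9.5489
Minimum integer c = ⌊9.5489⌋ + 1 = 10
Check: 10·7.87 = 78.70 > 75.15, while 9·7.87 = 70.83 ≤ 75.15

Final: 10 servers


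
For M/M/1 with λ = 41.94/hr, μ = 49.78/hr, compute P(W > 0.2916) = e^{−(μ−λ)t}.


W ~ Exponential(μ−λ) for M/M/1.
μ − λ = 49.78 − 41.94 = 7.8400
P(W > t) = e^{−(μ−λ)t} = e^{−2.2861} = 0.101658

Final: 0.101658


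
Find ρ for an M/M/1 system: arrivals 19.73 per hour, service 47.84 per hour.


ρ = λ/μ = 19.73/47.84 = 0.4124

Final: 0.4124


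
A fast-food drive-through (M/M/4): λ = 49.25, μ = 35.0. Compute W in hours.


a = 1.4071; ρ = 0.3518; P₀ = 0.243099
Lq = P₀·a^c·ρ/(c!(1−ρ)²) = 0.03325
Wq = Lq/λ = 0.03325/49.25 = 0.0006751 hr
W = Wq + 1/μ = 0.0006751 + 0.02857 = 0.02925 hr

Final: 0.02925 hr


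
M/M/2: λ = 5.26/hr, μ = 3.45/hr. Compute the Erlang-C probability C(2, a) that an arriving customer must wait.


a = λ/μ = 1.5246; ρ = a/2 = 0.7623
P₀ = 0.134868 (from M/M/c formula)
C(c,a) = [a^c/(c!(1−ρ))]·P₀ = [2.32452/(2·0.2377)]·0.134868
= 4.89000·0.134868 = 0.659506

Final: 0.659506


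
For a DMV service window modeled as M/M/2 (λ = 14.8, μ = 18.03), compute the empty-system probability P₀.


a = λ/μ = 14.8/18.03 = 0.8209; ρ = a/c = 0.4104
Σ_{k=0}^{1} a^k/k! (terms k=0..1) = 1.00000 + 0.82085 = 1.82085
Tail: a^2/(2!(1−ρ)) = 0.67380/(2·0.5896) = 0.57143
P₀ = 1/(1.82085 + 0.57143) = 1/2.39229 = 0.418010

Final: 0.418010


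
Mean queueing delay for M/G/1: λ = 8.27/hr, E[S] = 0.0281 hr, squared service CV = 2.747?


ρ = λ·E[S] = 8.27·0.0281 = 0.2324
E[S²] = E[S]²(1+C_s²) = 0.0281²·(1+2.747) = 0.002959
Wq = λ·E[S²]/(2(1−ρ)) = 8.27·0.002959/(2·0.7676) = 0.01594 hr

Final: 0.01594 hr


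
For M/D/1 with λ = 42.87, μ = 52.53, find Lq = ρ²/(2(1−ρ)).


ρ = 42.87/52.53 = 0.8161
M/D/1: Lq = ρ²/(2(1−ρ)) = 0.6660/(2·0.1839) = 1.81089

Final: 1.81089


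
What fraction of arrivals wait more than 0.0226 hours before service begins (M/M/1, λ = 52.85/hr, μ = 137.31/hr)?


ρ = 52.85/137.31 = 0.3849
P(Wq > t) = ρ·e^{−(μ−λ)t} = 0.3849·e^{−1.9088}
= 0.3849·0.148259 = 0.057064

Final: 0.057064


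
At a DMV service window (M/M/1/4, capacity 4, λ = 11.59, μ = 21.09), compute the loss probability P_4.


ρ = λ/μ = 11.59/21.09 = 0.5495
P_K = (1−ρ)ρ^K/(1−ρ^(K+1)) = (0.4505·0.091207)/(1 − 0.050123)
= 0.041084/0.949877 = 0.043252

Final: 0.043252


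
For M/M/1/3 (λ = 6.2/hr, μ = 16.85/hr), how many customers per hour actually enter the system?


ρ = 0.3680; P_K = (1−ρ)ρ^3/(1−ρ^4) = 0.032074
λ_eff = λ(1 − P_K) = 6.2·(1 − 0.032074) = 6.2·0.967926 = 6.0011 /hr

Final: 6.0011 /hr


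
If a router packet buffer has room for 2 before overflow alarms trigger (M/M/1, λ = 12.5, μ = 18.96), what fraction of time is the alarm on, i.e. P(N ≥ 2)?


ρ = 12.5/18.96 = 0.6593
P(N ≥ n) = ρ^n = 0.6593^2 = 0.434654

Final: 0.434654


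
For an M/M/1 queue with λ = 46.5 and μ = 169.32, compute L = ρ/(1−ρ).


ρ = λ/μ = 46.5/169.32 = 0.2746
L = ρ/(1−ρ) = 0.2746/(1 − 0.2746) = 0.2746/0.7254 = 0.3786

Final: 0.3786


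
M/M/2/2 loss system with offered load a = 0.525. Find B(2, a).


B(c,a) = (a^c/c!) / Σ_{k=0}^{c} a^k/k!
a^2/2! = 0.137813
Σ terms (k=0..2): 1.00000 + 0.52500 + 0.13781 = 1.662813
B = 0.137813/1.662813 = 0.082879

Final: 0.082879


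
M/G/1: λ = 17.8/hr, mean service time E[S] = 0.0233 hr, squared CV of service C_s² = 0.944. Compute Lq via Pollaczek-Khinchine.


ρ = λ·E[S] = 17.8·0.0233 = 0.4147
Lq = ρ²(1+C_s²)/(2(1−ρ)) = 0.1720·(1+0.944)/(2·0.5853)
= 0.1720·1.9440/1.1705 = 0.28567

Final: 0.28567


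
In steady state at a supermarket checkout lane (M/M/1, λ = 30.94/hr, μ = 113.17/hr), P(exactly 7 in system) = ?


ρ = 30.94/113.17 = 0.2734
P_n = (1−ρ)·ρ^n = (1 − 0.2734)·0.2734^7 = 0.7266·0.0001142 = 0.00008295

Final: 0.00008295


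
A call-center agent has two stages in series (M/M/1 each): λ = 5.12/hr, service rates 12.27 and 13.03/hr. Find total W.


Each node sees arrival rate λ = 5.12/hr (tandem ⇒ throughput preserved).
W₁ = 1/(μ₁−λ) = 1/(12.27−5.12) = 0.13986 hr
W₂ = 1/(μ₂−λ) = 1/(13.03−5.12) = 0.12642 hr
W_total = W₁ + W₂ = 0.13986 + 0.12642 = 0.26628 hr

Final: 0.26628 hr


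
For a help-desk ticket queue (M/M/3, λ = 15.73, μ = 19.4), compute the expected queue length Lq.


a = λ/μ = 0.8108; ρ = a/3 = 0.2703
P₀ = 0.442225
Lq = P₀·a^c·ρ / (c!·(1−ρ)²) = 0.442225·0.53307·0.2703/(6·0.53250)
= 0.01994

Final: 0.01994


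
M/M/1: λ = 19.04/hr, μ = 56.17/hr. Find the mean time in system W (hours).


W = 1/(μ−λ) = 1/(56.17 − 19.04) = 1/37.13 = 0.02693 hr

Final: 0.02693 hr


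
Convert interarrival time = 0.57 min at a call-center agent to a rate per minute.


λ = 1/(interarrival time) in consistent units.
1 minute = 1 min, so λ = 1/0.57 = 1.7544 per minute

Final: 1.7544 /min


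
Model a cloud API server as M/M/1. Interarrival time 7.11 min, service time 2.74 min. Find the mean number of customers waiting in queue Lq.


λ = 60/7.11 = 8.4388 /hr
μ = 60/2.74 = 21.8978 /hr
ρ = λ/μ = 8.4388/21.8978 = 0.3854
Lq = ρ²/(1−ρ) = 0.1485/0.6146 = 0.2416

Final: 0.2416


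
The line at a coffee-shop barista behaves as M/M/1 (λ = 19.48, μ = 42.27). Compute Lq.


ρ = 19.48/42.27 = 0.4608
Lq = ρ²/(1−ρ) = 0.2124/0.5392 = 0.3939

Final: 0.3939


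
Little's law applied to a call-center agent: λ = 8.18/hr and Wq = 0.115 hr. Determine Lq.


Lq = λWq = 8.18·0.115 = 0.9407

Final: 0.9407


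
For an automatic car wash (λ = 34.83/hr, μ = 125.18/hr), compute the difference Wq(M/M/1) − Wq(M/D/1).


ρ = 34.83/125.18 = 0.2782
Wq(M/M/1) = ρ/(μ−λ) = 0.2782/90.35 = 0.003080 hr
Wq(M/D/1) = ρ/(2(μ−λ)) = 0.001540 hr
Savings = 0.003080 − 0.001540 = 0.001540 hr

Final: 0.001540 hr


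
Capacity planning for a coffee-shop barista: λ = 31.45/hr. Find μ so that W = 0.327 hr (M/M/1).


W = 1/(μ−λ) ⇒ μ − λ = 1/W = 1/0.327 = 3.0581
μ = λ + 1/W = 31.45 + 3.0581 = 34.5081 per hr

Final: 34.5081 /hr


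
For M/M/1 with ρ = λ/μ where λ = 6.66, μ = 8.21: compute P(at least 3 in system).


ρ = 6.66/8.21 = 0.8112
P(N ≥ n) = ρ^n = 0.8112^3 = 0.533818

Final: 0.533818


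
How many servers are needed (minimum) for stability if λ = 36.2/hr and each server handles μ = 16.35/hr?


Stability requires cμ > λ ⇔ c > λ/μ.
λ/μ = 36.2/16.35 = 2.2141
Minimum integer c = ⌊2.2141⌋ + 1 = 3
Check: 3·16.35 = 49.05 > 36.2, while 2·16.35 = 32.70 ≤ 36.2

Final: 3 servers


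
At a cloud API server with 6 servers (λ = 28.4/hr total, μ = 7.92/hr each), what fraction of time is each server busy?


ρ = λ/(cμ) = 28.4/(6·7.92) = 28.4/47.52 = 0.5976

Final: 0.5976


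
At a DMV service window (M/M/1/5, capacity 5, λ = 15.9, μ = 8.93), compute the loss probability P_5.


ρ = λ/μ = 15.9/8.93 = 1.7805
P_K = (1−ρ)ρ^K/(1−ρ^(K+1)) = (-0.7805·17.894861)/(1 − 31.862070)
= -13.967209/-30.862070 = 0.452569

Final: 0.452569


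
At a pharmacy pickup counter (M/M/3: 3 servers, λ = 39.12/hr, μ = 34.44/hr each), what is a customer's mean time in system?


a = 1.1359; ρ = 0.3786; P₀ = 0.315049
Lq = P₀·a^c·ρ/(c!(1−ρ)²) = 0.07547
Wq = Lq/λ = 0.07547/39.12 = 0.001929 hr
W = Wq + 1/μ = 0.001929 + 0.02904 = 0.03097 hr

Final: 0.03097 hr


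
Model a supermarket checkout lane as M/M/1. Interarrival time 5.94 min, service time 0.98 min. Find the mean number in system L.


λ = 60/5.94 = 10.1010 /hr
μ = 60/0.98 = 61.2245 /hr
ρ = λ/μ = 10.1010/61.2245 = 0.1650
L = ρ/(1−ρ) = 0.1650/0.8350 = 0.1976

Final: 0.1976


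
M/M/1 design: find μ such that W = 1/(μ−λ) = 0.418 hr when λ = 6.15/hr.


W = 1/(μ−λ) ⇒ μ − λ = 1/W = 1/0.418 = 2.3923
μ = λ + 1/W = 6.15 + 2.3923 = 8.5423 per hr

Final: 8.5423 /hr


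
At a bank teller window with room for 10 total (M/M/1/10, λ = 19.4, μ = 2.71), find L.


ρ = 19.4/2.71 = 7.1587
L = ρ[1 − (K+1)ρ^K + Kρ^(K+1)] / [(1−ρ)(1−ρ^(K+1))]
Numerator: 7.1587·(1 − 11·353447073.868659 + 10·2530211525.111434) = 153297206762.895294
Denominator: (-6.1587)·(-2530211524.111434) = 15582741821.926134
L = 153297206762.895294/15582741821.926134 = 9.8376

Final: 9.8376


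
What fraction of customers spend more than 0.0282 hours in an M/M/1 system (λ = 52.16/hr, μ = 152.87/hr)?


W ~ Exponential(μ−λ) for M/M/1.
μ − λ = 152.87 − 52.16 = 100.7100
P(W > t) = e^{−(μ−λ)t} = e^{−2.8400} = 0.058424

Final: 0.058424
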